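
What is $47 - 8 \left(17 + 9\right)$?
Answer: $-161$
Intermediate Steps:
$47 - 8 \left(17 + 9\right) = 47 - 208 = -161$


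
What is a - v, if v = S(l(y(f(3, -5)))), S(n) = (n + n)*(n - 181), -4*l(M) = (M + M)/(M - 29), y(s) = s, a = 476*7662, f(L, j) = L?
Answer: 4930923651/1352 ≈ 3.6471e+6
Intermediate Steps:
a = 3647112
l(M) = -M/(2*(-29 + M)) (l(M) = -(M + M)/(4*(M - 29)) = -2*M/(4*(-29 + M)) = -M/(2*(-29 + M)))
S(n) = 2*n*(-181 + n) (S(n) = (2*n)*(-181 + n) = 2*n*(-181 + n))
v = -28227/1352 (v = 2*(-1*3/(-58 + 2*3))*(-181 - 1*3/(-58 + 2*3)) = 2*(-1*3/(-58 + 6))*(-181 - 1*3/(-58 + 6)) = 2*(-1*3/(-52))*(-181 - 1*3/(-52)) = 2*(-1*3*(-1/52))*(-181 - 1*3*(-1/52)) = 2*(3/52)*(-181 + 3/52) = 2*(3/52)*(-9409/52) = -28227/1352 ≈ -20.878)
a - v = 3647112 - 1*(-28227/1352) = 3647112 + 28227/1352 = 4930923651/1352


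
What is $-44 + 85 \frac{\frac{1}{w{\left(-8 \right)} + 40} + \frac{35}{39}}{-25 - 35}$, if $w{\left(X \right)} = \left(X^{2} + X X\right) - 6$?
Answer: $- \frac{1144319}{25272} \approx -45.28$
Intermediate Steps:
$w{\left(X \right)} = -6 + 2 X^{2}$ ($w{\left(X \right)} = \left(X^{2} + X^{2}\right) - 6 = 2 X^{2} - 6 = -6 + 2 X^{2}$)
$-44 + 85 \frac{\frac{1}{w{\left(-8 \right)} + 40} + \frac{35}{39}}{-25 - 35} = -44 + 85 \frac{\frac{1}{\left(-6 + 2 \left(-8\right)^{2}\right) + 40} + \frac{35}{39}}{-25 - 35} = -44 + 85 \frac{\frac{1}{\left(-6 + 2 \cdot 64\right) + 40} + 35 \cdot \frac{1}{39}}{-60} = -44 + 85 \left(\frac{1}{\left(-6 + 128\right) + 40} + \frac{35}{39}\right) \left(- \frac{1}{60}\right) = -44 + 85 \left(\frac{1}{122 + 40} + \frac{35}{39}\right) \left(- \frac{1}{60}\right) = -44 + 85 \left(\frac{1}{162} + \frac{35}{39}\right) \left(- \frac{1}{60}\right) = -44 + 85 \cdot \frac{1903}{2106} \left(- \frac{1}{60}\right) = -44 + 85 \left(- \frac{1903}{126360}\right) = -44 - \frac{32351}{25272} = - \frac{1144319}{25272}$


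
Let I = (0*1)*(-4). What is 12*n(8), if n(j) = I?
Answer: 0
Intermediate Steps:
I = 0 (I = 0*(-4) = 0)
n(j) = 0
12*n(8) = 12*0 = 0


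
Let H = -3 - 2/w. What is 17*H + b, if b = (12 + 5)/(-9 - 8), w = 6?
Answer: -173/3 ≈ -57.667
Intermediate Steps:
b = -1 (b = 17/(-17) = 17*(-1/17) = -1)
H = -10/3 (H = -3 - 2/6 = -3 - 2*⅙ = -3 - ⅓ = -10/3 ≈ -3.3333)
17*H + b = 17*(-10/3) - 1 = -170/3 - 1 = -173/3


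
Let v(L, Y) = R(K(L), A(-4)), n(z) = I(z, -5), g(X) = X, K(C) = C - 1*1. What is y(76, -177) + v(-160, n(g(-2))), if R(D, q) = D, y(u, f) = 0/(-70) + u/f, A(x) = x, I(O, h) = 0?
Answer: -28573/177 ≈ -161.43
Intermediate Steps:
K(C) = -1 + C (K(C) = C - 1 = -1 + C)
y(u, f) = u/f (y(u, f) = 0*(-1/70) + u/f = 0 + u/f = u/f)
n(z) = 0
v(L, Y) = -1 + L
y(76, -177) + v(-160, n(g(-2))) = 76/(-177) + (-1 - 160) = 76*(-1/177) - 161 = -76/177 - 161 = -28573/177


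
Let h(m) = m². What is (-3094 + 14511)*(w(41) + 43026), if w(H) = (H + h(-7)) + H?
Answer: 492723469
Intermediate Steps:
w(H) = 49 + 2*H (w(H) = (H + (-7)²) + H = (H + 49) + H = (49 + H) + H = 49 + 2*H)
(-3094 + 14511)*(w(41) + 43026) = (-3094 + 14511)*((49 + 2*41) + 43026) = 11417*((49 + 82) + 43026) = 11417*(131 + 43026) = 11417*43157 = 492723469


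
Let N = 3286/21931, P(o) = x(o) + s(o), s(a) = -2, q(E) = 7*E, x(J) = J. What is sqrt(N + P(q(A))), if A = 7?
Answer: sqrt(22677597033)/21931 ≈ 6.8666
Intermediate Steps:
P(o) = -2 + o (P(o) = o - 2 = -2 + o)
N = 3286/21931 (N = 3286*(1/21931) = 3286/21931 ≈ 0.14983)
sqrt(N + P(q(A))) = sqrt(3286/21931 + (-2 + 7*7)) = sqrt(3286/21931 + (-2 + 49)) = sqrt(3286/21931 + 47) = sqrt(1034043/21931) = sqrt(22677597033)/21931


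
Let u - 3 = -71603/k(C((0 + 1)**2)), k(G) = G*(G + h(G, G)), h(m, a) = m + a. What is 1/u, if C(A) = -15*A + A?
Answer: -84/9977 ≈ -0.0084194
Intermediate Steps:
h(m, a) = a + m
C(A) = -14*A
k(G) = 3*G**2 (k(G) = G*(G + (G + G)) = G*(G + 2*G) = G*(3*G) = 3*G**2)
u = -9977/84 (u = 3 - 71603*1/(588*(0 + 1)**4) = 3 - 71603/(3*(-14*1**2)**2) = 3 - 71603/(3*(-14*1)**2) = 3 - 71603/(3*(-14)**2) = 3 - 71603/(3*196) = 3 - 71603/588 = 3 - 71603*1/588 = 3 - 10229/84 = -9977/84 ≈ -118.77)
1/u = 1/(-9977/84) = -84/9977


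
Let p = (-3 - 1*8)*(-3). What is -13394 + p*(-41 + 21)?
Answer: -14054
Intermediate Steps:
p = 33 (p = (-3 - 8)*(-3) = -11*(-3) = 33)
-13394 + p*(-41 + 21) = -13394 + 33*(-41 + 21) = -13394 + 33*(-20) = -13394 - 660 = -14054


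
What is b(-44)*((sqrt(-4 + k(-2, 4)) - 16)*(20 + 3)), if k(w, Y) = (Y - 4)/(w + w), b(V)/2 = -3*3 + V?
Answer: 39008 - 4876*I ≈ 39008.0 - 4876.0*I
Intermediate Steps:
b(V) = -18 + 2*V (b(V) = 2*(-3*3 + V) = 2*(-9 + V) = -18 + 2*V)
k(w, Y) = (-4 + Y)/(2*w) (k(w, Y) = (-4 + Y)/((2*w)) = (-4 + Y)*(1/(2*w)) = (-4 + Y)/(2*w))
b(-44)*((sqrt(-4 + k(-2, 4)) - 16)*(20 + 3)) = (-18 + 2*(-44))*((sqrt(-4 + (1/2)*(-4 + 4)/(-2)) - 16)*(20 + 3)) = (-18 - 88)*((sqrt(-4 + (1/2)*(-1/2)*0) - 16)*23) = -106*(sqrt(-4 + 0) - 16)*23 = -106*(sqrt(-4) - 16)*23 = -106*(2*I - 16)*23 = -106*(-16 + 2*I)*23 = -106*(-368 + 46*I) = 39008 - 4876*I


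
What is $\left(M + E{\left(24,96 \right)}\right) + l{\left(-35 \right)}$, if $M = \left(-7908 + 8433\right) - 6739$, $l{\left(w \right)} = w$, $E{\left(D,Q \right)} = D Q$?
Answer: $-3945$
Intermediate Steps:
$M = -6214$ ($M = 525 - 6739 = -6214$)
$\left(M + E{\left(24,96 \right)}\right) + l{\left(-35 \right)} = \left(-6214 + 24 \cdot 96\right) - 35 = \left(-6214 + 2304\right) - 35 = -3910 - 35 = -3945$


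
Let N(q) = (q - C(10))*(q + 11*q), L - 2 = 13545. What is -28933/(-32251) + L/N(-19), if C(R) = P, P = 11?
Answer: 33410843/11610360 ≈ 2.8777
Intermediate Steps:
C(R) = 11
L = 13547 (L = 2 + 13545 = 13547)
N(q) = 12*q*(-11 + q) (N(q) = (q - 1*11)*(q + 11*q) = (q - 11)*(12*q) = (-11 + q)*(12*q) = 12*q*(-11 + q))
-28933/(-32251) + L/N(-19) = -28933/(-32251) + 13547/((12*(-19)*(-11 - 19))) = -28933*(-1/32251) + 13547/((12*(-19)*(-30))) = 28933/32251 + 13547/6840 = 28933/32251 + 13547*(1/6840) = 28933/32251 + 713/360 = 33410843/11610360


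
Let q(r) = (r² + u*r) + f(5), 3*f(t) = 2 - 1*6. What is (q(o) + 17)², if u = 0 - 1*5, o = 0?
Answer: 2209/9 ≈ 245.44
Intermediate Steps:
f(t) = -4/3 (f(t) = (2 - 1*6)/3 = (2 - 6)/3 = (⅓)*(-4) = -4/3)
u = -5 (u = 0 - 5 = -5)
q(r) = -4/3 + r² - 5*r (q(r) = (r² - 5*r) - 4/3 = -4/3 + r² - 5*r)
(q(o) + 17)² = ((-4/3 + 0² - 5*0) + 17)² = ((-4/3 + 0 + 0) + 17)² = (-4/3 + 17)² = (47/3)² = 2209/9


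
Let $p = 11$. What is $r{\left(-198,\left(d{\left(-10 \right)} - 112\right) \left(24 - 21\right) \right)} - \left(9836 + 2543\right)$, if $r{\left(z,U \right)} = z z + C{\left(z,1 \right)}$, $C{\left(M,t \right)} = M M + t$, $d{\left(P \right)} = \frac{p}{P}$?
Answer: $66030$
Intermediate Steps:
$d{\left(P \right)} = \frac{11}{P}$
$C{\left(M,t \right)} = t + M^{2}$ ($C{\left(M,t \right)} = M^{2} + t = t + M^{2}$)
$r{\left(z,U \right)} = 1 + 2 z^{2}$ ($r{\left(z,U \right)} = z z + \left(1 + z^{2}\right) = z^{2} + \left(1 + z^{2}\right) = 1 + 2 z^{2}$)
$r{\left(-198,\left(d{\left(-10 \right)} - 112\right) \left(24 - 21\right) \right)} - \left(9836 + 2543\right) = \left(1 + 2 \left(-198\right)^{2}\right) - \left(9836 + 2543\right) = \left(1 + 2 \cdot 39204\right) - 12379 = \left(1 + 78408\right) - 12379 = 78409 - 12379 = 66030$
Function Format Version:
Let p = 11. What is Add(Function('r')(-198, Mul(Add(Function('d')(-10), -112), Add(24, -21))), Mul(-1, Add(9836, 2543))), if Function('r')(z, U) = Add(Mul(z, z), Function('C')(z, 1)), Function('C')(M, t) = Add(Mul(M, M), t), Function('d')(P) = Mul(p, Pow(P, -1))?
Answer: 66030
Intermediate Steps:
Function('d')(P) = Mul(11, Pow(P, -1))
Function('C')(M, t) = Add(t, Pow(M, 2)) (Function('C')(M, t) = Add(Pow(M, 2), t) = Add(t, Pow(M, 2)))
Function('r')(z, U) = Add(1, Mul(2, Pow(z, 2))) (Function('r')(z, U) = Add(Mul(z, z), Add(1, Pow(z, 2))) = Add(Pow(z, 2), Add(1, Pow(z, 2))) = Add(1, Mul(2, Pow(z, 2))))
Add(Function('r')(-198, Mul(Add(Function('d')(-10), -112), Add(24, -21))), Mul(-1, Add(9836, 2543))) = Add(Add(1, Mul(2, Pow(-198, 2))), Mul(-1, Add(9836, 2543))) = Add(Add(1, Mul(2, 39204)), Mul(-1, 12379)) = Add(Add(1, 78408), -12379) = Add(78409, -12379) = 66030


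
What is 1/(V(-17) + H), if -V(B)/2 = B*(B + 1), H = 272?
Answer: -1/272 ≈ -0.0036765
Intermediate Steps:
V(B) = -2*B*(1 + B) (V(B) = -2*B*(B + 1) = -2*B*(1 + B))
1/(V(-17) + H) = 1/(-2*(-17)*(1 - 17) + 272) = 1/(-2*(-17)*(-16) + 272) = 1/(-544 + 272) = 1/(-272) = -1/272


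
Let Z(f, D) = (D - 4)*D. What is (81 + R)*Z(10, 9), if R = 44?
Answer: 5625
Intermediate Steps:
Z(f, D) = D*(-4 + D) (Z(f, D) = (-4 + D)*D = D*(-4 + D))
(81 + R)*Z(10, 9) = (81 + 44)*(9*(-4 + 9)) = 125*(9*5) = 125*45 = 5625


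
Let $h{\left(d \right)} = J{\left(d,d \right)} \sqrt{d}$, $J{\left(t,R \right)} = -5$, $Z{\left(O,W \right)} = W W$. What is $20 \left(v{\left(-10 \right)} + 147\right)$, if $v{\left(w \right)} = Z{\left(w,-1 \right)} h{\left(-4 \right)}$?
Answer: $2940 - 200 i \approx 2940.0 - 200.0 i$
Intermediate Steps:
$Z{\left(O,W \right)} = W^{2}$
$h{\left(d \right)} = - 5 \sqrt{d}$
$v{\left(w \right)} = - 10 i$ ($v{\left(w \right)} = \left(-1\right)^{2} \left(- 5 \sqrt{-4}\right) = 1 \left(- 5 \cdot 2 i\right) = 1 \left(- 10 i\right) = - 10 i$)
$20 \left(v{\left(-10 \right)} + 147\right) = 20 \left(- 10 i + 147\right) = 20 \left(147 - 10 i\right) = 2940 - 200 i$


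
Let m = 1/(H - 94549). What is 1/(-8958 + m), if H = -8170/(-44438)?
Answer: -2100780146/18818788570087 ≈ -0.00011163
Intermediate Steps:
H = 4085/22219 (H = -8170*(-1/44438) = 4085/22219 ≈ 0.18385)
m = -22219/2100780146 (m = 1/(4085/22219 - 94549) = 1/(-2100780146/22219) = -22219/2100780146 ≈ -1.0577e-5)
1/(-8958 + m) = 1/(-8958 - 22219/2100780146) = 1/(-18818788570087/2100780146) = -2100780146/18818788570087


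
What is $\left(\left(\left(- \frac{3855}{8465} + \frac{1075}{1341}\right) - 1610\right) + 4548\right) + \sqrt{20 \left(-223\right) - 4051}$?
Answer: $\frac{6670965658}{2270313} + i \sqrt{8511} \approx 2938.3 + 92.255 i$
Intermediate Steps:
$\left(\left(\left(- \frac{3855}{8465} + \frac{1075}{1341}\right) - 1610\right) + 4548\right) + \sqrt{20 \left(-223\right) - 4051} = \left(\left(\left(\left(-3855\right) \frac{1}{8465} + 1075 \cdot \frac{1}{1341}\right) - 1610\right) + 4548\right) + \sqrt{-4460 - 4051} = \left(\left(\left(- \frac{771}{1693} + \frac{1075}{1341}\right) - 1610\right) + 4548\right) + \sqrt{-8511} = \left(\left(\frac{786064}{2270313} - 1610\right) + 4548\right) + i \sqrt{8511} = \left(- \frac{3654417866}{2270313} + 4548\right) + i \sqrt{8511} = \frac{6670965658}{2270313} + i \sqrt{8511}$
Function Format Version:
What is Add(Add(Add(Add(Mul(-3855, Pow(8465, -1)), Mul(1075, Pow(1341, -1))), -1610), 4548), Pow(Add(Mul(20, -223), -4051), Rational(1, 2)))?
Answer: Add(Rational(6670965658, 2270313), Mul(I, Pow(8511, Rational(1, 2)))) ≈ Add(2938.3, Mul(92.255, I))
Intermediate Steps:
Add(Add(Add(Add(Mul(-3855, Pow(8465, -1)), Mul(1075, Pow(1341, -1))), -1610), 4548), Pow(Add(Mul(20, -223), -4051), Rational(1, 2))) = Add(Add(Add(Add(Mul(-3855, Rational(1, 8465)), Mul(1075, Rational(1, 1341))), -1610), 4548), Pow(Add(-4460, -4051), Rational(1, 2))) = Add(Add(Add(Add(Rational(-771, 1693), Rational(1075, 1341)), -1610), 4548), Pow(-8511, Rational(1, 2))) = Add(Add(Add(Rational(786064, 2270313), -1610), 4548), Mul(I, Pow(8511, Rational(1, 2)))) = Add(Add(Rational(-3654417866, 2270313), 4548), Mul(I, Pow(8511, Rational(1, 2)))) = Add(Rational(6670965658, 2270313), Mul(I, Pow(8511, Rational(1, 2))))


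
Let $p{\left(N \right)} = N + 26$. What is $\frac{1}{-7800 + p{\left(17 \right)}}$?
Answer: $- \frac{1}{7757} \approx -0.00012892$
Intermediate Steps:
$p{\left(N \right)} = 26 + N$
$\frac{1}{-7800 + p{\left(17 \right)}} = \frac{1}{-7800 + \left(26 + 17\right)} = \frac{1}{-7800 + 43} = \frac{1}{-7757} = - \frac{1}{7757}$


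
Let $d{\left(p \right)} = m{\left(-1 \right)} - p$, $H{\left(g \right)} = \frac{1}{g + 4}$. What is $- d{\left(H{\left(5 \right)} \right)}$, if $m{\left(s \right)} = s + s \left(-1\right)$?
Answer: $\frac{1}{9} \approx 0.11111$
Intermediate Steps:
$m{\left(s \right)} = 0$ ($m{\left(s \right)} = s - s = 0$)
$H{\left(g \right)} = \frac{1}{4 + g}$
$d{\left(p \right)} = - p$ ($d{\left(p \right)} = 0 - p = - p$)
$- d{\left(H{\left(5 \right)} \right)} = - \frac{-1}{4 + 5} = - \frac{-1}{9} = \left(-1\right) \left(- \frac{1}{9}\right) = \frac{1}{9}$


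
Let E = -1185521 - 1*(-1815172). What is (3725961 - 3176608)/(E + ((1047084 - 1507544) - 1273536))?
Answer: -549353/1104345 ≈ -0.49745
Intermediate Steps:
E = 629651 (E = -1185521 + 1815172 = 629651)
(3725961 - 3176608)/(E + ((1047084 - 1507544) - 1273536)) = (3725961 - 3176608)/(629651 + ((1047084 - 1507544) - 1273536)) = 549353/(629651 + (-460460 - 1273536)) = 549353/(629651 - 1733996) = 549353/(-1104345) = 549353*(-1/1104345) = -549353/1104345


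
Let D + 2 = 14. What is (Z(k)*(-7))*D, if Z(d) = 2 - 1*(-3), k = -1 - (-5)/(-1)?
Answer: -420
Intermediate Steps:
D = 12 (D = -2 + 14 = 12)
k = -6 (k = -1 - (-5)*(-1) = -1 - 1*5 = -1 - 5 = -6)
Z(d) = 5 (Z(d) = 2 + 3 = 5)
(Z(k)*(-7))*D = (5*(-7))*12 = -35*12 = -420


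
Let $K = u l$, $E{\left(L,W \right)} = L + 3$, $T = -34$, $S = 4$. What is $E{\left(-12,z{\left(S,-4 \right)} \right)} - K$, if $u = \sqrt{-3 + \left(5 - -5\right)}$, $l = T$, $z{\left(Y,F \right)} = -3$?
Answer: $-9 + 34 \sqrt{7} \approx 80.956$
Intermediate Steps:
$l = -34$
$u = \sqrt{7}$ ($u = \sqrt{-3 + \left(5 + 5\right)} = \sqrt{-3 + 10} = \sqrt{7} \approx 2.6458$)
$E{\left(L,W \right)} = 3 + L$
$K = - 34 \sqrt{7}$ ($K = \sqrt{7} \left(-34\right) = - 34 \sqrt{7} \approx -89.956$)
$E{\left(-12,z{\left(S,-4 \right)} \right)} - K = \left(3 - 12\right) - - 34 \sqrt{7} = -9 + 34 \sqrt{7}$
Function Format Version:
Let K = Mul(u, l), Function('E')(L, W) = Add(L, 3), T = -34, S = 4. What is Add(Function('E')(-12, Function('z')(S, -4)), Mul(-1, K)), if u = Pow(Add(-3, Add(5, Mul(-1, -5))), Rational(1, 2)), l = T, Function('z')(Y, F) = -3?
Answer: Add(-9, Mul(34, Pow(7, Rational(1, 2)))) ≈ 80.956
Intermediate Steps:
l = -34
u = Pow(7, Rational(1, 2)) (u = Pow(Add(-3, Add(5, 5)), Rational(1, 2)) = Pow(Add(-3, 10), Rational(1, 2)) = Pow(7, Rational(1, 2)) ≈ 2.6458)
Function('E')(L, W) = Add(3, L)
K = Mul(-34, Pow(7, Rational(1, 2))) (K = Mul(Pow(7, Rational(1, 2)), -34) = Mul(-34, Pow(7, Rational(1, 2))) ≈ -89.956)
Add(Function('E')(-12, Function('z')(S, -4)), Mul(-1, K)) = Add(Add(3, -12), Mul(-1, Mul(-34, Pow(7, Rational(1, 2))))) = Add(-9, Mul(34, Pow(7, Rational(1, 2))))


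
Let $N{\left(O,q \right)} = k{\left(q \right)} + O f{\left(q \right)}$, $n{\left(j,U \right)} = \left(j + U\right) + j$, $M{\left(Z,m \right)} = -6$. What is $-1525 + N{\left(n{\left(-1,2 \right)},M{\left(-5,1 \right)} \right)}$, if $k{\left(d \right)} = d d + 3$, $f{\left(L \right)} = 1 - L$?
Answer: $-1486$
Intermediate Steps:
$k{\left(d \right)} = 3 + d^{2}$ ($k{\left(d \right)} = d^{2} + 3 = 3 + d^{2}$)
$n{\left(j,U \right)} = U + 2 j$ ($n{\left(j,U \right)} = \left(U + j\right) + j = U + 2 j$)
$N{\left(O,q \right)} = 3 + q^{2} + O \left(1 - q\right)$ ($N{\left(O,q \right)} = \left(3 + q^{2}\right) + O \left(1 - q\right) = 3 + q^{2} + O \left(1 - q\right)$)
$-1525 + N{\left(n{\left(-1,2 \right)},M{\left(-5,1 \right)} \right)} = -1525 + \left(3 + \left(-6\right)^{2} - \left(2 + 2 \left(-1\right)\right) \left(-1 - 6\right)\right) = -1525 + \left(3 + 36 - \left(2 - 2\right) \left(-7\right)\right) = -1525 + \left(3 + 36 - 0 \left(-7\right)\right) = -1525 + \left(3 + 36 + 0\right) = -1525 + 39 = -1486$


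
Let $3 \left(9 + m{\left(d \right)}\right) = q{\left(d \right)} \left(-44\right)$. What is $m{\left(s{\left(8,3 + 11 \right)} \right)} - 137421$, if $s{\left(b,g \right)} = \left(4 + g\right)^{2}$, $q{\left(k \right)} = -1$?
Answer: $- \frac{412246}{3} \approx -1.3742 \cdot 10^{5}$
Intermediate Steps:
$m{\left(d \right)} = \frac{17}{3}$ ($m{\left(d \right)} = -9 + \frac{\left(-1\right) \left(-44\right)}{3} = -9 + \frac{1}{3} \cdot 44 = -9 + \frac{44}{3} = \frac{17}{3}$)
$m{\left(s{\left(8,3 + 11 \right)} \right)} - 137421 = \frac{17}{3} - 137421 = - \frac{412246}{3}$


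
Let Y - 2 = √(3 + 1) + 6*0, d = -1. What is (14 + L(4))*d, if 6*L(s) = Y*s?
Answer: -50/3 ≈ -16.667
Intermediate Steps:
Y = 4 (Y = 2 + (√(3 + 1) + 6*0) = 2 + (√4 + 0) = 2 + (2 + 0) = 2 + 2 = 4)
L(s) = 2*s/3 (L(s) = (4*s)/6 = 2*s/3)
(14 + L(4))*d = (14 + (⅔)*4)*(-1) = (14 + 8/3)*(-1) = (50/3)*(-1) = -50/3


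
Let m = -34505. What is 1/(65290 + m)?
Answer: 1/30785 ≈ 3.2483e-5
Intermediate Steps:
1/(65290 + m) = 1/(65290 - 34505) = 1/30785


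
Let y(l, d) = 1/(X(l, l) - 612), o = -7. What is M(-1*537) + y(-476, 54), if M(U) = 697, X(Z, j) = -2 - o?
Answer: 423078/607 ≈ 697.00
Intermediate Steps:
X(Z, j) = 5 (X(Z, j) = -2 - 1*(-7) = -2 + 7 = 5)
y(l, d) = -1/607 (y(l, d) = 1/(5 - 612) = 1/(-607) = -1/607)
M(-1*537) + y(-476, 54) = 697 - 1/607 = 423078/607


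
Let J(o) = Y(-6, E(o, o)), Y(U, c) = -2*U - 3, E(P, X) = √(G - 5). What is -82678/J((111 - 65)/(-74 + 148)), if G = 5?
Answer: -82678/9 ≈ -9186.4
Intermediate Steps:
E(P, X) = 0 (E(P, X) = √(5 - 5) = √0 = 0)
Y(U, c) = -3 - 2*U
J(o) = 9 (J(o) = -3 - 2*(-6) = -3 + 12 = 9)
-82678/J((111 - 65)/(-74 + 148)) = -82678/9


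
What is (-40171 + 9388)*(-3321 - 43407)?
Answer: 1438428024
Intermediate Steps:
(-40171 + 9388)*(-3321 - 43407) = -30783*(-46728) = 1438428024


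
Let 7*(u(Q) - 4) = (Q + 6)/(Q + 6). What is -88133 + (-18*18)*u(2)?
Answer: -626327/7 ≈ -89475.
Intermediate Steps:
u(Q) = 29/7 (u(Q) = 4 + ((Q + 6)/(Q + 6))/7 = 4 + ((6 + Q)/(6 + Q))/7 = 4 + (⅐)*1 = 4 + ⅐ = 29/7)
-88133 + (-18*18)*u(2) = -88133 - 18*18*(29/7) = -88133 - 324*29/7 = -88133 - 9396/7 = -626327/7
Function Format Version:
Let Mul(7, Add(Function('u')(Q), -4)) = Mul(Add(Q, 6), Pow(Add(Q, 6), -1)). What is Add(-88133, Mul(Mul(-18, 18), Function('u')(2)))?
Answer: Rational(-626327, 7) ≈ -89475.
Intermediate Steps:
Function('u')(Q) = Rational(29, 7) (Function('u')(Q) = Add(4, Mul(Rational(1, 7), Mul(Add(Q, 6), Pow(Add(Q, 6), -1)))) = Add(4, Mul(Rational(1, 7), Mul(Add(6, Q), Pow(Add(6, Q), -1)))) = Add(4, Mul(Rational(1, 7), 1)) = Add(4, Rational(1, 7)) = Rational(29, 7))
Add(-88133, Mul(Mul(-18, 18), Function('u')(2))) = Add(-88133, Mul(Mul(-18, 18), Rational(29, 7))) = Add(-88133, Mul(-324, Rational(29, 7))) = Add(-88133, Rational(-9396, 7)) = Rational(-626327, 7)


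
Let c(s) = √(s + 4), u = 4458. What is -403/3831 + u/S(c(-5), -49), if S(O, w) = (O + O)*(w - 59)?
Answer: -403/3831 + 743*I/36 ≈ -0.10519 + 20.639*I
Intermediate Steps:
c(s) = √(4 + s)
S(O, w) = 2*O*(-59 + w) (S(O, w) = (2*O)*(-59 + w) = 2*O*(-59 + w))
-403/3831 + u/S(c(-5), -49) = -403/3831 + 4458/((2*√(4 - 5)*(-59 - 49))) = -403*1/3831 + 4458/((2*√(-1)*(-108))) = -403/3831 + 4458/((2*I*(-108))) = -403/3831 + 4458/((-216*I)) = -403/3831 + 4458*(I/216) = -403/3831 + 743*I/36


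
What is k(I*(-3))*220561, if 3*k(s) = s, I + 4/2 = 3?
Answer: -220561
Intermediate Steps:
I = 1 (I = -2 + 3 = 1)
k(s) = s/3
k(I*(-3))*220561 = ((1*(-3))/3)*220561 = ((⅓)*(-3))*220561 = -1*220561 = -220561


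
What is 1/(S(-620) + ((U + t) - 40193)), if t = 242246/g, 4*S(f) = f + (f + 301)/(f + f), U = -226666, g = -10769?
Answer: -53414240/14263547984209 ≈ -3.7448e-6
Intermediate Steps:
S(f) = f/4 + (301 + f)/(8*f) (S(f) = (f + (f + 301)/(f + f))/4 = (f + (301 + f)/((2*f)))/4 = (f + (301 + f)*(1/(2*f)))/4 = (f + (301 + f)/(2*f))/4 = f/4 + (301 + f)/(8*f))
t = -242246/10769 (t = 242246/(-10769) = 242246*(-1/10769) = -242246/10769 ≈ -22.495)
1/(S(-620) + ((U + t) - 40193)) = 1/((⅛)*(301 - 620*(1 + 2*(-620)))/(-620) + ((-226666 - 242246/10769) - 40193)) = 1/((⅛)*(-1/620)*(301 - 620*(1 - 1240)) + (-2441208400/10769 - 40193)) = 1/((⅛)*(-1/620)*(301 - 620*(-1239)) - 2874046817/10769) = 1/((⅛)*(-1/620)*(301 + 768180) - 2874046817/10769) = 1/((⅛)*(-1/620)*768481 - 2874046817/10769) = 1/(-768481/4960 - 2874046817/10769) = 1/(-14263547984209/53414240) = -53414240/14263547984209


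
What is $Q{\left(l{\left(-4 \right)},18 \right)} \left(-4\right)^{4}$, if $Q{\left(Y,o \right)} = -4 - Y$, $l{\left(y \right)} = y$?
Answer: $0$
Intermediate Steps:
$Q{\left(l{\left(-4 \right)},18 \right)} \left(-4\right)^{4} = \left(-4 - -4\right) \left(-4\right)^{4} = \left(-4 + 4\right) 256 = 0 \cdot 256 = 0$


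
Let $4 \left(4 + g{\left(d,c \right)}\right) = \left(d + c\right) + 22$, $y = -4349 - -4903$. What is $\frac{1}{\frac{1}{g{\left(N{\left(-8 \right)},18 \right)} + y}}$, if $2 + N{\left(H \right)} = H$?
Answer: $\frac{1115}{2} \approx 557.5$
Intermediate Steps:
$N{\left(H \right)} = -2 + H$
$y = 554$ ($y = -4349 + 4903 = 554$)
$g{\left(d,c \right)} = \frac{3}{2} + \frac{c}{4} + \frac{d}{4}$ ($g{\left(d,c \right)} = -4 + \frac{\left(d + c\right) + 22}{4} = -4 + \frac{\left(c + d\right) + 22}{4} = -4 + \frac{22 + c + d}{4} = -4 + \left(\frac{11}{2} + \frac{c}{4} + \frac{d}{4}\right) = \frac{3}{2} + \frac{c}{4} + \frac{d}{4}$)
$\frac{1}{\frac{1}{g{\left(N{\left(-8 \right)},18 \right)} + y}} = \frac{1}{\frac{1}{\left(\frac{3}{2} + \frac{1}{4} \cdot 18 + \frac{-2 - 8}{4}\right) + 554}} = \frac{1}{\frac{1}{\left(\frac{3}{2} + \frac{9}{2} + \frac{1}{4} \left(-10\right)\right) + 554}} = \frac{1}{\frac{1}{\left(\frac{3}{2} + \frac{9}{2} - \frac{5}{2}\right) + 554}} = \frac{1}{\frac{1}{\frac{7}{2} + 554}} = \frac{1}{\frac{1}{\frac{1115}{2}}} = \frac{1}{\frac{2}{1115}} = \frac{1115}{2}$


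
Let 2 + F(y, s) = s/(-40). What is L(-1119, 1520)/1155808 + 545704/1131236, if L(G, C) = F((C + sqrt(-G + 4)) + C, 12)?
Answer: 1576816117473/3268729046720 ≈ 0.48239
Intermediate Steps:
F(y, s) = -2 - s/40 (F(y, s) = -2 + s/(-40) = -2 + s*(-1/40) = -2 - s/40)
L(G, C) = -23/10 (L(G, C) = -2 - 1/40*12 = -2 - 3/10 = -23/10)
L(-1119, 1520)/1155808 + 545704/1131236 = -23/10/1155808 + 545704/1131236 = -23/10*1/1155808 + 545704*(1/1131236) = -23/11558080 + 136426/282809 = 1576816117473/3268729046720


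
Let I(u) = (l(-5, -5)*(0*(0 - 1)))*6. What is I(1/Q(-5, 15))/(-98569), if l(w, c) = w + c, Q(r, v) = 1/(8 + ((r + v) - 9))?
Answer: 0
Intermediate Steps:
Q(r, v) = 1/(-1 + r + v) (Q(r, v) = 1/(8 + (-9 + r + v)) = 1/(-1 + r + v))
l(w, c) = c + w
I(u) = 0 (I(u) = ((-5 - 5)*(0*(0 - 1)))*6 = -0*(-1)*6 = -10*0*6 = 0*6 = 0)
I(1/Q(-5, 15))/(-98569) = 0/(-98569) = 0*(-1/98569) = 0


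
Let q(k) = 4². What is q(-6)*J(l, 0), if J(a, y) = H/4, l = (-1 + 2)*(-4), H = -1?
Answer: -4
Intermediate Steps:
q(k) = 16
l = -4 (l = 1*(-4) = -4)
J(a, y) = -¼ (J(a, y) = -1/4 = -1*¼ = -¼)
q(-6)*J(l, 0) = 16*(-¼) = -4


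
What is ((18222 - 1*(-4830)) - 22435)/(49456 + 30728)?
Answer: 617/80184 ≈ 0.0076948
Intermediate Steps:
((18222 - 1*(-4830)) - 22435)/(49456 + 30728) = ((18222 + 4830) - 22435)/80184 = (23052 - 22435)*(1/80184) = 617*(1/80184) = 617/80184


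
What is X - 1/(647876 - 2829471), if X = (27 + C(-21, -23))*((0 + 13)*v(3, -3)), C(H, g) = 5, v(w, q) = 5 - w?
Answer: 1815087041/2181595 ≈ 832.00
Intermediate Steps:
X = 832 (X = (27 + 5)*((0 + 13)*(5 - 1*3)) = 32*(13*(5 - 3)) = 32*(13*2) = 32*26 = 832)
X - 1/(647876 - 2829471) = 832 - 1/(647876 - 2829471) = 832 - 1/(-2181595) = 832 - 1*(-1/2181595) = 832 + 1/2181595 = 1815087041/2181595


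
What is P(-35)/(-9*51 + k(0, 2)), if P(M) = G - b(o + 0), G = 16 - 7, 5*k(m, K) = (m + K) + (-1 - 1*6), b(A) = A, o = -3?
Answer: -3/115 ≈ -0.026087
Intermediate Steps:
k(m, K) = -7/5 + K/5 + m/5 (k(m, K) = ((m + K) + (-1 - 1*6))/5 = ((K + m) + (-1 - 6))/5 = ((K + m) - 7)/5 = (-7 + K + m)/5 = -7/5 + K/5 + m/5)
G = 9
P(M) = 12 (P(M) = 9 - (-3 + 0) = 9 - 1*(-3) = 9 + 3 = 12)
P(-35)/(-9*51 + k(0, 2)) = 12/(-9*51 + (-7/5 + (1/5)*2 + (1/5)*0)) = 12/(-459 + (-7/5 + 2/5 + 0)) = 12/(-459 - 1) = 12/(-460) = 12*(-1/460) = -3/115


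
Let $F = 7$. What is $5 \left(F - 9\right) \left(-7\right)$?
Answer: $70$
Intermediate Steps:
$5 \left(F - 9\right) \left(-7\right) = 5 \left(7 - 9\right) \left(-7\right) = 5 \left(-2\right) \left(-7\right) = \left(-10\right) \left(-7\right) = 70$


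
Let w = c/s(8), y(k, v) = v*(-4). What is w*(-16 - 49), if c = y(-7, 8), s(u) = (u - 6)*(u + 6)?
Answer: 520/7 ≈ 74.286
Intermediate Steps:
s(u) = (-6 + u)*(6 + u)
y(k, v) = -4*v
c = -32 (c = -4*8 = -32)
w = -8/7 (w = -32/(-36 + 8²) = -32/(-36 + 64) = -32/28 = -32*1/28 = -8/7 ≈ -1.1429)
w*(-16 - 49) = -8*(-16 - 49)/7 = -8/7*(-65) = 520/7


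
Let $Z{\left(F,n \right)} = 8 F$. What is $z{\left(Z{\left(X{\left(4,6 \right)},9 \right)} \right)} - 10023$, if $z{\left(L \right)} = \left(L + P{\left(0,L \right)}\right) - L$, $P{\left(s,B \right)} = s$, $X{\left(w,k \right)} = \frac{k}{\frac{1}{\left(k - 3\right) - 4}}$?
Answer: $-10023$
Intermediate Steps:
$X{\left(w,k \right)} = k \left(-7 + k\right)$ ($X{\left(w,k \right)} = \frac{k}{\frac{1}{\left(-3 + k\right) - 4}} = \frac{k}{\frac{1}{-7 + k}} = k \left(-7 + k\right)$)
$z{\left(L \right)} = 0$ ($z{\left(L \right)} = \left(L + 0\right) - L = L - L = 0$)
$z{\left(Z{\left(X{\left(4,6 \right)},9 \right)} \right)} - 10023 = 0 - 10023 = -10023$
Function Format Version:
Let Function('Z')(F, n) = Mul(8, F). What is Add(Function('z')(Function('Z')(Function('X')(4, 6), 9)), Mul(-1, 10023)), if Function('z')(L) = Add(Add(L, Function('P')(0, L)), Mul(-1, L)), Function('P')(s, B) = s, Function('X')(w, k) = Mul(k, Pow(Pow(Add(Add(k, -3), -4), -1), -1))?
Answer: -10023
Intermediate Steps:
Function('X')(w, k) = Mul(k, Add(-7, k)) (Function('X')(w, k) = Mul(k, Pow(Pow(Add(Add(-3, k), -4), -1), -1)) = Mul(k, Pow(Pow(Add(-7, k), -1), -1)) = Mul(k, Add(-7, k)))
Function('z')(L) = 0 (Function('z')(L) = Add(Add(L, 0), Mul(-1, L)) = Add(L, Mul(-1, L)) = 0)
Add(Function('z')(Function('Z')(Function('X')(4, 6), 9)), Mul(-1, 10023)) = Add(0, Mul(-1, 10023)) = Add(0, -10023) = -10023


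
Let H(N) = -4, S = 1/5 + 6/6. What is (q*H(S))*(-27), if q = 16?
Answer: 1728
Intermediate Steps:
S = 6/5 (S = 1*(⅕) + 6*(⅙) = ⅕ + 1 = 6/5 ≈ 1.2000)
(q*H(S))*(-27) = (16*(-4))*(-27) = -64*(-27) = 1728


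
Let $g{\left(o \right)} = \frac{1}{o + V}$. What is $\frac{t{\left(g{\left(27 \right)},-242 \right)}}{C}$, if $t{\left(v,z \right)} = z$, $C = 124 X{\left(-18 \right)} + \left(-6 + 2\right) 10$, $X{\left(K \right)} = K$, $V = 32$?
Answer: $\frac{121}{1136} \approx 0.10651$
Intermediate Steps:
$g{\left(o \right)} = \frac{1}{32 + o}$ ($g{\left(o \right)} = \frac{1}{o + 32} = \frac{1}{32 + o}$)
$C = -2272$ ($C = 124 \left(-18\right) + \left(-6 + 2\right) 10 = -2232 - 40 = -2272$)
$\frac{t{\left(g{\left(27 \right)},-242 \right)}}{C} = - \frac{242}{-2272} = \left(-242\right) \left(- \frac{1}{2272}\right) = \frac{121}{1136}$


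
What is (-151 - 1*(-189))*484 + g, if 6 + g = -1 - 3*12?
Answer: 18349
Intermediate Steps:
g = -43 (g = -6 + (-1 - 3*12) = -6 + (-1 - 36) = -6 - 37 = -43)
(-151 - 1*(-189))*484 + g = (-151 - 1*(-189))*484 - 43 = (-151 + 189)*484 - 43 = 38*484 - 43 = 18392 - 43 = 18349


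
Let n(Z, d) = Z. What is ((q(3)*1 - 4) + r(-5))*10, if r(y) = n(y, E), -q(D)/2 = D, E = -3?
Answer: -150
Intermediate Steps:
q(D) = -2*D
r(y) = y
((q(3)*1 - 4) + r(-5))*10 = ((-2*3*1 - 4) - 5)*10 = ((-6*1 - 4) - 5)*10 = ((-6 - 4) - 5)*10 = (-10 - 5)*10 = -15*10 = -150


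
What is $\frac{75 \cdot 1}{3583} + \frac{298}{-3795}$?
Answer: $- \frac{783109}{13597485} \approx -0.057592$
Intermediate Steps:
$\frac{75 \cdot 1}{3583} + \frac{298}{-3795} = 75 \cdot \frac{1}{3583} + 298 \left(- \frac{1}{3795}\right) = \frac{75}{3583} - \frac{298}{3795} = - \frac{783109}{13597485}$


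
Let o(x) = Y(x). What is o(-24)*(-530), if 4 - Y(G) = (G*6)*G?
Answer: 1829560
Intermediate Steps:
Y(G) = 4 - 6*G² (Y(G) = 4 - G*6*G = 4 - 6*G*G = 4 - 6*G²)
o(x) = 4 - 6*x²
o(-24)*(-530) = (4 - 6*(-24)²)*(-530) = (4 - 6*576)*(-530) = (4 - 3456)*(-530) = -3452*(-530) = 1829560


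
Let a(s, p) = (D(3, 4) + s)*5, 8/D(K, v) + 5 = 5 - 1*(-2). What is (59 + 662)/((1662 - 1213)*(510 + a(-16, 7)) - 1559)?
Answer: 721/200491 ≈ 0.0035962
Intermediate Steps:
D(K, v) = 4 (D(K, v) = 8/(-5 + (5 - 1*(-2))) = 8/(-5 + (5 + 2)) = 8/(-5 + 7) = 8/2 = 8*(½) = 4)
a(s, p) = 20 + 5*s (a(s, p) = (4 + s)*5 = 20 + 5*s)
(59 + 662)/((1662 - 1213)*(510 + a(-16, 7)) - 1559) = (59 + 662)/((1662 - 1213)*(510 + (20 + 5*(-16))) - 1559) = 721/(449*(510 + (20 - 80)) - 1559) = 721/(449*(510 - 60) - 1559) = 721/(449*450 - 1559) = 721/(202050 - 1559) = 721/200491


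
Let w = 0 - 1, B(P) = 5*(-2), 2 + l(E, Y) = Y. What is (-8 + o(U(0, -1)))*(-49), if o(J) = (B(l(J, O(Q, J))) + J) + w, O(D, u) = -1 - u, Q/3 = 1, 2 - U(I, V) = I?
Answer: 833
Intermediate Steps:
U(I, V) = 2 - I
Q = 3 (Q = 3*1 = 3)
l(E, Y) = -2 + Y
B(P) = -10
w = -1
o(J) = -11 + J (o(J) = (-10 + J) - 1 = -11 + J)
(-8 + o(U(0, -1)))*(-49) = (-8 + (-11 + (2 - 1*0)))*(-49) = (-8 + (-11 + (2 + 0)))*(-49) = (-8 + (-11 + 2))*(-49) = (-8 - 9)*(-49) = -17*(-49) = 833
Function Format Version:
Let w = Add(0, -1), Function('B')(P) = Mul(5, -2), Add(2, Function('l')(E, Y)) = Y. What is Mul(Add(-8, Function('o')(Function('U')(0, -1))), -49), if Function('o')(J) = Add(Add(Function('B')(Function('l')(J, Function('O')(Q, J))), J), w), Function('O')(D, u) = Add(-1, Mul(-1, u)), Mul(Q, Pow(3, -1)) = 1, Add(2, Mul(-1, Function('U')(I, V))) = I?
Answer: 833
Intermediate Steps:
Function('U')(I, V) = Add(2, Mul(-1, I))
Q = 3 (Q = Mul(3, 1) = 3)
Function('l')(E, Y) = Add(-2, Y)
Function('B')(P) = -10
w = -1
Function('o')(J) = Add(-11, J) (Function('o')(J) = Add(Add(-10, J), -1) = Add(-11, J))
Mul(Add(-8, Function('o')(Function('U')(0, -1))), -49) = Mul(Add(-8, Add(-11, Add(2, Mul(-1, 0)))), -49) = Mul(Add(-8, Add(-11, Add(2, 0))), -49) = Mul(Add(-8, Add(-11, 2)), -49) = Mul(Add(-8, -9), -49) = Mul(-17, -49) = 833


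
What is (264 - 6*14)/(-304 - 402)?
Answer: -90/353 ≈ -0.25496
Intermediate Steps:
(264 - 6*14)/(-304 - 402) = (264 - 84)/(-706) = 180*(-1/706) = -90/353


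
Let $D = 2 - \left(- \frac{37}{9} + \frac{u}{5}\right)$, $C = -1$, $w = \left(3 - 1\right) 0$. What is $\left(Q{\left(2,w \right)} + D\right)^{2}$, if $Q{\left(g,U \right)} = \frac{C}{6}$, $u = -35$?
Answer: $\frac{54289}{324} \approx 167.56$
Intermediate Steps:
$w = 0$ ($w = 2 \cdot 0 = 0$)
$Q{\left(g,U \right)} = - \frac{1}{6}$
$D = \frac{118}{9}$ ($D = 2 - \left(- \frac{37}{9} - \frac{35}{5}\right) = 2 - \left(\left(-37\right) \frac{1}{9} - 7\right) = 2 - \left(- \frac{37}{9} - 7\right) = 2 - - \frac{100}{9} = 2 + \frac{100}{9} = \frac{118}{9} \approx 13.111$)
$\left(Q{\left(2,w \right)} + D\right)^{2} = \left(- \frac{1}{6} + \frac{118}{9}\right)^{2} = \left(\frac{233}{18}\right)^{2} = \frac{54289}{324}$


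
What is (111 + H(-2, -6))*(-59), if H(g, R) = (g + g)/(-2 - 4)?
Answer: -19765/3 ≈ -6588.3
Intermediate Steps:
H(g, R) = -g/3 (H(g, R) = (2*g)/(-6) = (2*g)*(-⅙) = -g/3)
(111 + H(-2, -6))*(-59) = (111 - ⅓*(-2))*(-59) = (111 + ⅔)*(-59) = (335/3)*(-59) = -19765/3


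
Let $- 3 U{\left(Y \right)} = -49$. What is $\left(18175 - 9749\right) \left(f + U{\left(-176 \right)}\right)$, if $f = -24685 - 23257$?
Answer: $- \frac{1211465002}{3} \approx -4.0382 \cdot 10^{8}$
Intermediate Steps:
$U{\left(Y \right)} = \frac{49}{3}$ ($U{\left(Y \right)} = \left(- \frac{1}{3}\right) \left(-49\right) = \frac{49}{3}$)
$f = -47942$
$\left(18175 - 9749\right) \left(f + U{\left(-176 \right)}\right) = \left(18175 - 9749\right) \left(-47942 + \frac{49}{3}\right) = 8426 \left(- \frac{143777}{3}\right) = - \frac{1211465002}{3}$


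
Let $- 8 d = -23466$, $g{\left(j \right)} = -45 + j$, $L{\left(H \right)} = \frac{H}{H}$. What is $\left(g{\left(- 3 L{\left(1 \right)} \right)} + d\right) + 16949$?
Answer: $\frac{79337}{4} \approx 19834.0$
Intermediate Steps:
$L{\left(H \right)} = 1$
$d = \frac{11733}{4}$ ($d = \left(- \frac{1}{8}\right) \left(-23466\right) = \frac{11733}{4} \approx 2933.3$)
$\left(g{\left(- 3 L{\left(1 \right)} \right)} + d\right) + 16949 = \left(\left(-45 - 3\right) + \frac{11733}{4}\right) + 16949 = \left(-48 + \frac{11733}{4}\right) + 16949 = \frac{11541}{4} + 16949 = \frac{79337}{4}$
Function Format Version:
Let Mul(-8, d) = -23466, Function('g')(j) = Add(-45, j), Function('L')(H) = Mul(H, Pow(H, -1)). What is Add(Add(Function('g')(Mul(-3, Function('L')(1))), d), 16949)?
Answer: Rational(79337, 4) ≈ 19834.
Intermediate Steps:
Function('L')(H) = 1
d = Rational(11733, 4) (d = Mul(Rational(-1, 8), -23466) = Rational(11733, 4) ≈ 2933.3)
Add(Add(Function('g')(Mul(-3, Function('L')(1))), d), 16949) = Add(Add(Add(-45, Mul(-3, 1)), Rational(11733, 4)), 16949) = Add(Add(Add(-45, -3), Rational(11733, 4)), 16949) = Add(Add(-48, Rational(11733, 4)), 16949) = Add(Rational(11541, 4), 16949) = Rational(79337, 4)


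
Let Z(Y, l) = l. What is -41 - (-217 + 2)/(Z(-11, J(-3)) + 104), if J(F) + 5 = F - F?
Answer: -3844/99 ≈ -38.828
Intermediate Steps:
J(F) = -5 (J(F) = -5 + (F - F) = -5 + 0 = -5)
-41 - (-217 + 2)/(Z(-11, J(-3)) + 104) = -41 - (-217 + 2)/(-5 + 104) = -41 - (-215)/99 = -41 - 1*(-215/99) = -41 + 215/99 = -3844/99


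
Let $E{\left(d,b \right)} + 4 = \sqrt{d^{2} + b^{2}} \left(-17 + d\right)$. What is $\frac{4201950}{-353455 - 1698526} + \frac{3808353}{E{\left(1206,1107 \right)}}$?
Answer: $- \frac{15919517278936845378}{7774155125061248689} + \frac{40753185453 \sqrt{33085}}{3788609702069} \approx -0.09117$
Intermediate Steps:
$E{\left(d,b \right)} = -4 + \sqrt{b^{2} + d^{2}} \left(-17 + d\right)$ ($E{\left(d,b \right)} = -4 + \sqrt{d^{2} + b^{2}} \left(-17 + d\right) = -4 + \sqrt{b^{2} + d^{2}} \left(-17 + d\right)$)
$\frac{4201950}{-353455 - 1698526} + \frac{3808353}{E{\left(1206,1107 \right)}} = \frac{4201950}{-353455 - 1698526} + \frac{3808353}{-4 - 17 \sqrt{1107^{2} + 1206^{2}} + 1206 \sqrt{1107^{2} + 1206^{2}}} = \frac{4201950}{-353455 - 1698526} + \frac{3808353}{-4 - 17 \sqrt{1225449 + 1454436} + 1206 \sqrt{1225449 + 1454436}} = \frac{4201950}{-2051981} + \frac{3808353}{-4 - 17 \sqrt{2679885} + 1206 \sqrt{2679885}} = 4201950 \left(- \frac{1}{2051981}\right) + \frac{3808353}{-4 - 17 \cdot 9 \sqrt{33085} + 1206 \cdot 9 \sqrt{33085}} = - \frac{4201950}{2051981} + \frac{3808353}{-4 - 153 \sqrt{33085} + 10854 \sqrt{33085}} = - \frac{4201950}{2051981} + \frac{3808353}{-4 + 10701 \sqrt{33085}}$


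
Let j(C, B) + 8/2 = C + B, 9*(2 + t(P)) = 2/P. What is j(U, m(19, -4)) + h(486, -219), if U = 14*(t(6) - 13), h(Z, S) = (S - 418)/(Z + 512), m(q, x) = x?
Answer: -5877455/26946 ≈ -218.12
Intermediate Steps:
t(P) = -2 + 2/(9*P) (t(P) = -2 + (2/P)/9 = -2 + 2/(9*P))
h(Z, S) = (-418 + S)/(512 + Z)
U = -5656/27 (U = 14*((-2 + (2/9)/6) - 13) = 14*((-2 + (2/9)*(⅙)) - 13) = 14*((-2 + 1/27) - 13) = 14*(-53/27 - 13) = 14*(-404/27) = -5656/27 ≈ -209.48)
j(C, B) = -4 + B + C (j(C, B) = -4 + (C + B) = -4 + (B + C) = -4 + B + C)
j(U, m(19, -4)) + h(486, -219) = (-4 - 4 - 5656/27) + (-418 - 219)/(512 + 486) = -5872/27 - 637/998 = -5877455/26946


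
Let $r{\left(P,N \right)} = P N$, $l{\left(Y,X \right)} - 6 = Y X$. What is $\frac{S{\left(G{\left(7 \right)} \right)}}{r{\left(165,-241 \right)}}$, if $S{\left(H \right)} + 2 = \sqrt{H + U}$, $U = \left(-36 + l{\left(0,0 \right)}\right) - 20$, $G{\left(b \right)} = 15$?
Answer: $\frac{2}{39765} - \frac{i \sqrt{35}}{39765} \approx 5.0295 \cdot 10^{-5} - 0.00014878 i$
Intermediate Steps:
$l{\left(Y,X \right)} = 6 + X Y$ ($l{\left(Y,X \right)} = 6 + Y X = 6 + X Y$)
$U = -50$ ($U = \left(-36 + \left(6 + 0 \cdot 0\right)\right) - 20 = \left(-36 + \left(6 + 0\right)\right) - 20 = \left(-36 + 6\right) - 20 = -30 - 20 = -50$)
$r{\left(P,N \right)} = N P$
$S{\left(H \right)} = -2 + \sqrt{-50 + H}$ ($S{\left(H \right)} = -2 + \sqrt{H - 50} = -2 + \sqrt{-50 + H}$)
$\frac{S{\left(G{\left(7 \right)} \right)}}{r{\left(165,-241 \right)}} = \frac{-2 + \sqrt{-50 + 15}}{\left(-241\right) 165} = \frac{-2 + \sqrt{-35}}{-39765} = \left(-2 + i \sqrt{35}\right) \left(- \frac{1}{39765}\right) = \frac{2}{39765} - \frac{i \sqrt{35}}{39765}$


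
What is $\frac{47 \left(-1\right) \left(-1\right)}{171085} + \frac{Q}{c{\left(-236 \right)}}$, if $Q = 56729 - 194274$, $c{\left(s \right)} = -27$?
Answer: $\frac{23531887594}{4619295} \approx 5094.3$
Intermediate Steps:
$Q = -137545$
$\frac{47 \left(-1\right) \left(-1\right)}{171085} + \frac{Q}{c{\left(-236 \right)}} = \frac{47 \left(-1\right) \left(-1\right)}{171085} - \frac{137545}{-27} = \left(-47\right) \left(-1\right) \frac{1}{171085} - - \frac{137545}{27} = 47 \cdot \frac{1}{171085} + \frac{137545}{27} = \frac{47}{171085} + \frac{137545}{27} = \frac{23531887594}{4619295}$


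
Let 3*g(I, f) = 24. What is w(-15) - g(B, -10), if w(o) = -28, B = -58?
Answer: -36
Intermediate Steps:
g(I, f) = 8 (g(I, f) = (1/3)*24 = 8)
w(-15) - g(B, -10) = -28 - 1*8 = -28 - 8 = -36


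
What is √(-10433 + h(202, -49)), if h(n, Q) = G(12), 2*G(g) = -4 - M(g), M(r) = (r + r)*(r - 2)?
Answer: I*√10555 ≈ 102.74*I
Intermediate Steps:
M(r) = 2*r*(-2 + r) (M(r) = (2*r)*(-2 + r) = 2*r*(-2 + r))
G(g) = -2 - g*(-2 + g) (G(g) = (-4 - 2*g*(-2 + g))/2 = -2 - g*(-2 + g))
h(n, Q) = -122 (h(n, Q) = -2 - 1*12*(-2 + 12) = -2 - 1*12*10 = -2 - 120 = -122)
√(-10433 + h(202, -49)) = √(-10433 - 122) = √(-10555) = I*√10555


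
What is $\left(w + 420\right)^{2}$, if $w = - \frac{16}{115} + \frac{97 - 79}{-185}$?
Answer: $\frac{3190131776836}{18105025} \approx 1.762 \cdot 10^{5}$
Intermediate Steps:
$w = - \frac{1006}{4255}$ ($w = \left(-16\right) \frac{1}{115} + 18 \left(- \frac{1}{185}\right) = - \frac{16}{115} - \frac{18}{185} = - \frac{1006}{4255} \approx -0.23643$)
$\left(w + 420\right)^{2} = \left(- \frac{1006}{4255} + 420\right)^{2} = \left(\frac{1786094}{4255}\right)^{2} = \frac{3190131776836}{18105025}$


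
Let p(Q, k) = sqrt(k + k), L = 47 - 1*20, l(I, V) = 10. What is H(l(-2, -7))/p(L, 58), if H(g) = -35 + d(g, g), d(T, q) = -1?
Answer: -18*sqrt(29)/29 ≈ -3.3425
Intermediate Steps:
L = 27 (L = 47 - 20 = 27)
p(Q, k) = sqrt(2)*sqrt(k) (p(Q, k) = sqrt(2*k) = sqrt(2)*sqrt(k))
H(g) = -36 (H(g) = -35 - 1 = -36)
H(l(-2, -7))/p(L, 58) = -36*sqrt(29)/58 = -18*sqrt(29)/29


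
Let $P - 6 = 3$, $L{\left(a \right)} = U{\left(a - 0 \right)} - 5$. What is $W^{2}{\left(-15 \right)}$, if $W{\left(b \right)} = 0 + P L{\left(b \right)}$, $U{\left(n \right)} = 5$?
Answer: $0$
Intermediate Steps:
$L{\left(a \right)} = 0$ ($L{\left(a \right)} = 5 - 5 = 0$)
$P = 9$ ($P = 6 + 3 = 9$)
$W{\left(b \right)} = 0$ ($W{\left(b \right)} = 0 + 9 \cdot 0 = 0 + 0 = 0$)
$W^{2}{\left(-15 \right)} = 0^{2} = 0$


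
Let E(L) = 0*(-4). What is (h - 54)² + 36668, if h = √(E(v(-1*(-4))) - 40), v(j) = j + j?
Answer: 39544 - 216*I*√10 ≈ 39544.0 - 683.05*I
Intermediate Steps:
v(j) = 2*j
E(L) = 0
h = 2*I*√10 (h = √(0 - 40) = √(-40) = 2*I*√10 ≈ 6.3246*I)
(h - 54)² + 36668 = (2*I*√10 - 54)² + 36668 = (-54 + 2*I*√10)² + 36668 = 36668 + (-54 + 2*I*√10)²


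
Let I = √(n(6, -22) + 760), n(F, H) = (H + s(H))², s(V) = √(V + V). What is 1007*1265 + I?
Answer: 1273855 + 2*√(300 - 22*I*√11) ≈ 1.2739e+6 - 4.1823*I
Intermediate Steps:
s(V) = √2*√V (s(V) = √(2*V) = √2*√V)
n(F, H) = (H + √2*√H)²
I = √(760 + (-22 + 2*I*√11)²) (I = √((-22 + √2*√(-22))² + 760) = √((-22 + √2*(I*√22))² + 760) = √((-22 + 2*I*√11)² + 760) = √(760 + (-22 + 2*I*√11)²) ≈ 34.893 - 4.1823*I)
1007*1265 + I = 1007*1265 + 2*√(300 - 22*I*√11) = 1273855 + 2*√(300 - 22*I*√11)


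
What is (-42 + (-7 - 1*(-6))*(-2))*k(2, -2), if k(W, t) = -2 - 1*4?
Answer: 240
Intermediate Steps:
k(W, t) = -6 (k(W, t) = -2 - 4 = -6)
(-42 + (-7 - 1*(-6))*(-2))*k(2, -2) = (-42 + (-7 - 1*(-6))*(-2))*(-6) = (-42 + (-7 + 6)*(-2))*(-6) = (-42 - 1*(-2))*(-6) = (-42 + 2)*(-6) = -40*(-6) = 240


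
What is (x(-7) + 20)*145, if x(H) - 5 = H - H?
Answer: 3625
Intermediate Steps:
x(H) = 5 (x(H) = 5 + (H - H) = 5 + 0 = 5)
(x(-7) + 20)*145 = (5 + 20)*145 = 25*145 = 3625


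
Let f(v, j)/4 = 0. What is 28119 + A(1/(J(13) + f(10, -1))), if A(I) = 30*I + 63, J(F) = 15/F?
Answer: 28208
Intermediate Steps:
f(v, j) = 0 (f(v, j) = 4*0 = 0)
A(I) = 63 + 30*I
28119 + A(1/(J(13) + f(10, -1))) = 28119 + (63 + 30/(15/13 + 0)) = 28119 + (63 + 30/(15/13)) = 28119 + (63 + 30*(13/15)) = 28119 + (63 + 26) = 28119 + 89 = 28208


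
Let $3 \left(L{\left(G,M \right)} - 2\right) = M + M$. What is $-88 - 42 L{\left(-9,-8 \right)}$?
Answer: $52$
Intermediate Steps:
$L{\left(G,M \right)} = 2 + \frac{2 M}{3}$ ($L{\left(G,M \right)} = 2 + \frac{M + M}{3} = 2 + \frac{2 M}{3}$)
$-88 - 42 L{\left(-9,-8 \right)} = -88 - 42 \left(2 + \frac{2}{3} \left(-8\right)\right) = -88 - 42 \left(2 - \frac{16}{3}\right) = -88 - -140 = -88 + 140 = 52$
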